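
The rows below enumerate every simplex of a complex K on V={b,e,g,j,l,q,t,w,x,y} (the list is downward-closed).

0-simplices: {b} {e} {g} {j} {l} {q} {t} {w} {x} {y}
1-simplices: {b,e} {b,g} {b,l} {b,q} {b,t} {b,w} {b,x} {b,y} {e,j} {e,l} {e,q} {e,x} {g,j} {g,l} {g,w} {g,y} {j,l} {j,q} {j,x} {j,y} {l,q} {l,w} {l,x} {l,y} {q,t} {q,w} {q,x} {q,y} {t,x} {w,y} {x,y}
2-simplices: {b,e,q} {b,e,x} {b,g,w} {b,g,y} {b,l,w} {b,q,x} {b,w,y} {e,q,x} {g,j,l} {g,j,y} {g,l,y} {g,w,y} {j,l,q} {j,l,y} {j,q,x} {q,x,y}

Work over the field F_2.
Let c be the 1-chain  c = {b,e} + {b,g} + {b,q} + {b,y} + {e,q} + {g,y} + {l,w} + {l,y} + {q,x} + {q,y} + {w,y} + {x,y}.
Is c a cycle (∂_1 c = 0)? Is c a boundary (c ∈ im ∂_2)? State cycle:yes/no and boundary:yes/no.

cycle:yes boundary:no

n_0=10 n_1=31 n_2=16  [Z2]
∂1: piv[be,bg,bl,bq,bt,bw,bx,by,ej] rk=9  ker:el,eq,ex,gj,gl,gw,gy,jl,jq,jx,jy,lq,lw,lx,ly,qt,qw,qx,qy,tx,wy,xy
∂2: piv[beq,bex,bgw,bgy,blw,bqx,bwy,gjl,gjy,gly,jlq,jqx,qxy] rk=13  ker:eqx,gwy,jly
∂1c = 0
c vs im∂2: residual ≠ 0 ⇒ not boundary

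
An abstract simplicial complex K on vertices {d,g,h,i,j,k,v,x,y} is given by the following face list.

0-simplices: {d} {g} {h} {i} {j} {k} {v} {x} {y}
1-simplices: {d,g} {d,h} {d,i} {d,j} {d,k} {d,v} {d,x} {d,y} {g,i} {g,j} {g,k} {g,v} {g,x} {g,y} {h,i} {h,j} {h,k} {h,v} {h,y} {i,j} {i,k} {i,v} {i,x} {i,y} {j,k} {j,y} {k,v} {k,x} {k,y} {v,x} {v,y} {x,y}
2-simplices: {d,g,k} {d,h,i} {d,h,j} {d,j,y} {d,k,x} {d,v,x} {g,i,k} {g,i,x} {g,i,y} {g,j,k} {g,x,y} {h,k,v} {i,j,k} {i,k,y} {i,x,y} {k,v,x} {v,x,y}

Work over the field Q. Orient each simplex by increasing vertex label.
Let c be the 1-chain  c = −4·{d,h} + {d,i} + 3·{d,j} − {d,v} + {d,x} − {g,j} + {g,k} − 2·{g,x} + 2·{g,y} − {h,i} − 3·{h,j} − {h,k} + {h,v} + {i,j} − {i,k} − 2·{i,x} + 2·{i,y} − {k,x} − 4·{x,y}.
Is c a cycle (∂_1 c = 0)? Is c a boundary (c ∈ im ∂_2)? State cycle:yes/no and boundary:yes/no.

n_0=9 n_1=32 n_2=17  [Q]
∂1: piv[dg,dh,di,dj,dk,dv,dx,dy] rk=8  ker:gi,gj,gk,gv,gx,gy,hi,hj,hk,hv,hy,ij,ik,iv,ix,iy,jk,jy,kv,kx,ky,vx,vy,xy
∂2: piv[dgk,dhi,dhj,djy,dkx,dvx,gik,gix,giy,gjk,gxy,hkv,ijk,iky,kvx,vxy] rk=16  ker:ixy
∂1c = 0
c vs im∂2: reduces to 0 ⇒ boundary

cycle:yes boundary:yes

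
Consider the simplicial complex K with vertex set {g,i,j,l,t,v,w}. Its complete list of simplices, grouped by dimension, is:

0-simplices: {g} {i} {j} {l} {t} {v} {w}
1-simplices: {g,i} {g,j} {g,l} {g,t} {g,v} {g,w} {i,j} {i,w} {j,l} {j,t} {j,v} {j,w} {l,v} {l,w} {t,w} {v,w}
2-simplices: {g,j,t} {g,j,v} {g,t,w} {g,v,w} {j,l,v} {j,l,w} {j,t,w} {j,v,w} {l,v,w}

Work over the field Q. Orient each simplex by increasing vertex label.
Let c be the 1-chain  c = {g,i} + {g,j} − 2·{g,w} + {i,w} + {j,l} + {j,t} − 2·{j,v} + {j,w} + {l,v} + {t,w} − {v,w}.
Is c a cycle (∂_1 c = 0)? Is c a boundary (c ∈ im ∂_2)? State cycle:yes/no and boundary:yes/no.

n_0=7 n_1=16 n_2=9  [Q]
∂1: piv[gi,gj,gl,gt,gv,gw] rk=6  ker:ij,iw,jl,jt,jv,jw,lv,lw,tw,vw
∂2: piv[gjt,gjv,gtw,gvw,jlv,jlw,jtw] rk=7  ker:jvw,lvw
∂1c = 0
c vs im∂2: residual ≠ 0 ⇒ not boundary

cycle:yes boundary:no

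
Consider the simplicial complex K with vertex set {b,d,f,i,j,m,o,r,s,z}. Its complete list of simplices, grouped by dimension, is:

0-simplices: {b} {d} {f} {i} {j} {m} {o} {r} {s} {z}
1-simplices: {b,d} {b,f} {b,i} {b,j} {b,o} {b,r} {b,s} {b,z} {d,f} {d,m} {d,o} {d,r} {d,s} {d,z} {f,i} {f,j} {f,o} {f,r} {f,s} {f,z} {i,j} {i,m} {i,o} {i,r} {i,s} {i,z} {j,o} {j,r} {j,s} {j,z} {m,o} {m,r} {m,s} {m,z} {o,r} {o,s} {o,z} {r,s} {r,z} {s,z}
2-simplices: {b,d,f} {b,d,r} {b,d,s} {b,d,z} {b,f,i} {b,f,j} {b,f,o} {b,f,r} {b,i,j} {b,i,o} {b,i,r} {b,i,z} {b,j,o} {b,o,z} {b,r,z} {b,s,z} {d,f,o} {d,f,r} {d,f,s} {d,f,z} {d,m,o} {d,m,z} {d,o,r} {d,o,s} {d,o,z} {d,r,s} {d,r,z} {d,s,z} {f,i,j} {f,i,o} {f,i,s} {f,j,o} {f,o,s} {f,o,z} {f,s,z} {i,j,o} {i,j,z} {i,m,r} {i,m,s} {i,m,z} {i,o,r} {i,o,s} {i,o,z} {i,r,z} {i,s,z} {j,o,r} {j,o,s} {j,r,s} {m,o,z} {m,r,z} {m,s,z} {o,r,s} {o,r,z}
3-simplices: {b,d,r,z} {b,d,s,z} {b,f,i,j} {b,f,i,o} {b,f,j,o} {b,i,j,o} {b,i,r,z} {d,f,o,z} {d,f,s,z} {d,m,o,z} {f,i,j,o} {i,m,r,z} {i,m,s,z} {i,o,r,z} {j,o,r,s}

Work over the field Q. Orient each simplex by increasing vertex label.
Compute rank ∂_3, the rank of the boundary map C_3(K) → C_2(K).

rank∂_3=14

n_0=10 n_1=40 n_2=53 n_3=15  [Q]
∂1: piv[bd,bf,bi,bj,bo,br,bs,bz,dm] rk=9  ker:df,do,dr,ds,dz,fi,fj,fo,fr,fs,fz,ij,im,io,ir,is,iz,jo,jr,js,jz,mo,mr,ms,mz,or,os,oz,rs,rz,sz
∂2: piv[bdf,bdr,bds,bdz,bfi,bfj,bfo,bfr,bij,bio,bir,biz,bjo,boz,brz,bsz,dfo,dfs,dfz,dmo,dmz,dor,dos,drs,fis,ijz,imr,ims,imz,jor,jos] rk=31  ker:dfr,doz,drz,dsz,fij,fio,fjo,fos,foz,fsz,ijo,ior,ios,ioz,irz,isz,jrs,moz,mrz,msz,ors,orz
∂3: piv[bdrz,bdsz,bfij,bfio,bfjo,bijo,birz,dfoz,dfsz,dmoz,imrz,imsz,iorz,jors] rk=14  ker:fijo
rk∂_3=14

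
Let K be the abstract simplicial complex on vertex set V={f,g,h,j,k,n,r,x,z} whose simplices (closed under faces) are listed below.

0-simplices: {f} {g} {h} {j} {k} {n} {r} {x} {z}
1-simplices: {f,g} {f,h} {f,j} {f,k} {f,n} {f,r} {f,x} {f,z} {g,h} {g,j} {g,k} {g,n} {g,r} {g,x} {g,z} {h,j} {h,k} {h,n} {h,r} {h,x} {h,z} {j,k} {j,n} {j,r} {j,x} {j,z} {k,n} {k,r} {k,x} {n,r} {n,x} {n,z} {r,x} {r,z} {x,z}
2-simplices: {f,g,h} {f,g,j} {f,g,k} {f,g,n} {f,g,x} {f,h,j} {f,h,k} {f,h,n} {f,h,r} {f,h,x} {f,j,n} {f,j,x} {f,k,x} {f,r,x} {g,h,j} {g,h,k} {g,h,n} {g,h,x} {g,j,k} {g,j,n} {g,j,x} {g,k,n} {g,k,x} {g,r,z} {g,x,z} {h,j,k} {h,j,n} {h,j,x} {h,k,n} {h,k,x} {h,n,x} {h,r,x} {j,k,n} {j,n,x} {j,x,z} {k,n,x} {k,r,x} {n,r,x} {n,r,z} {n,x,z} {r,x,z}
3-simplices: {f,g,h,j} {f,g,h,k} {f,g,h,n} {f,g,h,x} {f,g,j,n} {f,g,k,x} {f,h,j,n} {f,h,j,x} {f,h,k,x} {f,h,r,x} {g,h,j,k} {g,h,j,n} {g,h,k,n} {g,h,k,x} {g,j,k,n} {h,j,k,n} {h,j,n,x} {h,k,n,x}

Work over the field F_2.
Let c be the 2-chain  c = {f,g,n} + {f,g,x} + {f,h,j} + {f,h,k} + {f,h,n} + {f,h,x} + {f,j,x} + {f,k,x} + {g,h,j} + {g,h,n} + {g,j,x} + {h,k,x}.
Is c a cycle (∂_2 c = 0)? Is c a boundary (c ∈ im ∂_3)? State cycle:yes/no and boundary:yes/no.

n_0=9 n_1=35 n_2=41 n_3=18  [Z2]
∂1: piv[fg,fh,fj,fk,fn,fr,fx,fz] rk=8  ker:gh,gj,gk,gn,gr,gx,gz,hj,hk,hn,hr,hx,hz,jk,jn,jr,jx,jz,kn,kr,kx,nr,nx,nz,rx,rz,xz
∂2: piv[fgh,fgj,fgk,fgn,fgx,fhj,fhk,fhn,fhr,fhx,fjn,fjx,fkx,frx,gjk,gkn,grz,gxz,hnx,jxz,krx,nrx,nrz,nxz] rk=24  ker:ghj,ghk,ghn,ghx,gjn,gjx,gkx,hjk,hjn,hjx,hkn,hkx,hrx,jkn,jnx,knx,rxz
∂3: piv[fghj,fghk,fghn,fghx,fgjn,fgkx,fhjn,fhjx,fhkx,fhrx,ghjk,ghkn,gjkn,hjnx,hknx] rk=15  ker:ghjn,ghkx,hjkn
∂2c = 0
c vs im∂3: residual ≠ 0 ⇒ not boundary

cycle:yes boundary:no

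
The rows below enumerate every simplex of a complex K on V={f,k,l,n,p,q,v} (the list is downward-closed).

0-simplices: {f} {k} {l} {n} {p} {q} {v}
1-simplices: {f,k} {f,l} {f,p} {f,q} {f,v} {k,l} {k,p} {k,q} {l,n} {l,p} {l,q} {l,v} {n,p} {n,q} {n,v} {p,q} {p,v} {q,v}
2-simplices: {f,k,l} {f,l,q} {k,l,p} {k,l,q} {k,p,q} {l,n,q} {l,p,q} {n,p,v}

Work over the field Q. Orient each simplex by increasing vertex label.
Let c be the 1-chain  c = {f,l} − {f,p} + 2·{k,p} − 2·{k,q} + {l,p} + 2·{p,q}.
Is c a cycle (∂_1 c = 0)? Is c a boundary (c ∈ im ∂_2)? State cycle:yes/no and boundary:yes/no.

n_0=7 n_1=18 n_2=8  [Q]
∂1: piv[fk,fl,fp,fq,fv,ln] rk=6  ker:kl,kp,kq,lp,lq,lv,np,nq,nv,pq,pv,qv
∂2: piv[fkl,flq,klp,klq,kpq,lnq,npv] rk=7  ker:lpq
∂1c = 0
c vs im∂2: residual ≠ 0 ⇒ not boundary

cycle:yes boundary:no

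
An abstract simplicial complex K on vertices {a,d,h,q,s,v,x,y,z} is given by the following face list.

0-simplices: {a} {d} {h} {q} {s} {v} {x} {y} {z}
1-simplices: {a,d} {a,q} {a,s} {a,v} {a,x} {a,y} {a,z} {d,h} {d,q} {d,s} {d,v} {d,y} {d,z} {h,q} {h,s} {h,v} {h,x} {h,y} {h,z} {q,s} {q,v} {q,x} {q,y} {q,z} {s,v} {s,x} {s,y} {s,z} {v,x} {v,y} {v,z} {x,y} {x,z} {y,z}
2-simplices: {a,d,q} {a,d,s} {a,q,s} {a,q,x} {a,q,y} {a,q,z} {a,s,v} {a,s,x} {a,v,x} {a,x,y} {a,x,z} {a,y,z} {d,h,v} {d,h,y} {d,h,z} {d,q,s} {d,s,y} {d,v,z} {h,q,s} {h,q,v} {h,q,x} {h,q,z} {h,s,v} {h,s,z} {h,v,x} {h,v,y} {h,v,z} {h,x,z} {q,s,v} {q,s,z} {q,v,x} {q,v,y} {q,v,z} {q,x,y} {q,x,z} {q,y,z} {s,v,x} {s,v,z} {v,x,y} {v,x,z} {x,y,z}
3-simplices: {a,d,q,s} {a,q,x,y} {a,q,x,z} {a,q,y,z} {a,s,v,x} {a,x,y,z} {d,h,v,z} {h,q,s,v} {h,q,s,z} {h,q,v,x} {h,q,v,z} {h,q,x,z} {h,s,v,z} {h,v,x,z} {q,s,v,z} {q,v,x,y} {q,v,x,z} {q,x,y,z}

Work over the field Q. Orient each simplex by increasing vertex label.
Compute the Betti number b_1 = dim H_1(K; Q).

n_0=9 n_1=34 n_2=41 n_3=18  [Q]
∂1: piv[ad,aq,as,av,ax,ay,az,dh] rk=8  ker:dq,ds,dv,dy,dz,hq,hs,hv,hx,hy,hz,qs,qv,qx,qy,qz,sv,sx,sy,sz,vx,vy,vz,xy,xz,yz
∂2: piv[adq,ads,aqs,aqx,aqy,aqz,asv,asx,avx,axy,axz,ayz,dhv,dhy,dhz,dsy,dvz,hqs,hqv,hqx,hqz,hsv,hsz,hvy,qvy] rk=25  ker:dqs,hvx,hvz,hxz,qsv,qsz,qvx,qvz,qxy,qxz,qyz,svx,svz,vxy,vxz,xyz
∂3: piv[adqs,aqxy,aqxz,aqyz,asvx,axyz,dhvz,hqsv,hqsz,hqvx,hqvz,hqxz,hsvz,hvxz,qvxy] rk=15  ker:qsvz,qvxz,qxyz
b_1=(34−8)−25=1

b_1=1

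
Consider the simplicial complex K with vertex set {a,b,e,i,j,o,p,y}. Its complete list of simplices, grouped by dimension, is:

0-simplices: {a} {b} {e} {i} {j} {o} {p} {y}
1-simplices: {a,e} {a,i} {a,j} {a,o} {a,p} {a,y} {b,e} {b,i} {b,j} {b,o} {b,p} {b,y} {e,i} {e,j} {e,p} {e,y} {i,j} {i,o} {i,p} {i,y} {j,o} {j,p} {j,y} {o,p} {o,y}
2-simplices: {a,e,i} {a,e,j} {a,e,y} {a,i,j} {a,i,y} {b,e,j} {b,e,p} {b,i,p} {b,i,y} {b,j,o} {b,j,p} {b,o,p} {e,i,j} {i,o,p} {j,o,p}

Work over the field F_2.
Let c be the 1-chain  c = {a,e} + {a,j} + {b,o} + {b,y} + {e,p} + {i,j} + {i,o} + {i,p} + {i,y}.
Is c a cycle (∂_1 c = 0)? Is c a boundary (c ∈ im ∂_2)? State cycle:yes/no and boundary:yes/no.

cycle:yes boundary:no

n_0=8 n_1=25 n_2=15  [Z2]
∂1: piv[ae,ai,aj,ao,ap,ay,be] rk=7  ker:bi,bj,bo,bp,by,ei,ej,ep,ey,ij,io,ip,iy,jo,jp,jy,op,oy
∂2: piv[aei,aej,aey,aij,aiy,bej,bep,bip,biy,bjo,bjp,bop,iop] rk=13  ker:eij,jop
∂1c = 0
c vs im∂2: residual ≠ 0 ⇒ not boundary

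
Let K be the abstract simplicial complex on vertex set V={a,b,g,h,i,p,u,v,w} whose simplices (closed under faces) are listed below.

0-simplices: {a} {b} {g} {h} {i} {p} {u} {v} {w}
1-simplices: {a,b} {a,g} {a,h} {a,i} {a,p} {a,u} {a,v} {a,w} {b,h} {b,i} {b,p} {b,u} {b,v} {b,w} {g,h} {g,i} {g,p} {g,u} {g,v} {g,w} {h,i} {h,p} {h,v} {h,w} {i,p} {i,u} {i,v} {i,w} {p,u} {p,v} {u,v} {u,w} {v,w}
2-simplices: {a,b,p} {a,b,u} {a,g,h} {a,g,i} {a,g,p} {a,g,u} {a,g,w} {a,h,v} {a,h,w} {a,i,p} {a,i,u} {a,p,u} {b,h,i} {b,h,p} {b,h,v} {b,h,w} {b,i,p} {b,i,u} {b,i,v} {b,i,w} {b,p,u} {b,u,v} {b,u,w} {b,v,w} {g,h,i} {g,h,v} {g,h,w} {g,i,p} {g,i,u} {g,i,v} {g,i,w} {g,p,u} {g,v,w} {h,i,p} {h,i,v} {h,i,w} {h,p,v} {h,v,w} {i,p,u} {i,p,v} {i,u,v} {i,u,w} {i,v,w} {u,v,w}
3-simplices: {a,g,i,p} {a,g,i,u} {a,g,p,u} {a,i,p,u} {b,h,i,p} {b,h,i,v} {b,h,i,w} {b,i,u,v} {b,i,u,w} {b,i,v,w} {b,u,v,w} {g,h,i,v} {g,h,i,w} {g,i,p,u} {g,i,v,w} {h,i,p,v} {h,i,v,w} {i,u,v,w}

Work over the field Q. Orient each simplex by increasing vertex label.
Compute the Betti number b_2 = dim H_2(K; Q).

n_0=9 n_1=33 n_2=44 n_3=18  [Q]
∂1: piv[ab,ag,ah,ai,ap,au,av,aw] rk=8  ker:bh,bi,bp,bu,bv,bw,gh,gi,gp,gu,gv,gw,hi,hp,hv,hw,ip,iu,iv,iw,pu,pv,uv,uw,vw
∂2: piv[abp,abu,agh,agi,agp,agu,agw,ahv,ahw,aip,aiu,apu,bhi,bhp,bhv,bhw,bip,biv,biw,buv,buw,bvw,ghi,ghv,hpv] rk=25  ker:biu,bpu,ghw,gip,giu,giv,giw,gpu,gvw,hip,hiv,hiw,hvw,ipu,ipv,iuv,iuw,ivw,uvw
∂3: piv[agip,agiu,agpu,aipu,bhip,bhiv,bhiw,biuv,biuw,bivw,buvw,ghiv,ghiw,givw,hipv,hivw] rk=16  ker:gipu,iuvw
b_2=(44−25)−16=3

b_2=3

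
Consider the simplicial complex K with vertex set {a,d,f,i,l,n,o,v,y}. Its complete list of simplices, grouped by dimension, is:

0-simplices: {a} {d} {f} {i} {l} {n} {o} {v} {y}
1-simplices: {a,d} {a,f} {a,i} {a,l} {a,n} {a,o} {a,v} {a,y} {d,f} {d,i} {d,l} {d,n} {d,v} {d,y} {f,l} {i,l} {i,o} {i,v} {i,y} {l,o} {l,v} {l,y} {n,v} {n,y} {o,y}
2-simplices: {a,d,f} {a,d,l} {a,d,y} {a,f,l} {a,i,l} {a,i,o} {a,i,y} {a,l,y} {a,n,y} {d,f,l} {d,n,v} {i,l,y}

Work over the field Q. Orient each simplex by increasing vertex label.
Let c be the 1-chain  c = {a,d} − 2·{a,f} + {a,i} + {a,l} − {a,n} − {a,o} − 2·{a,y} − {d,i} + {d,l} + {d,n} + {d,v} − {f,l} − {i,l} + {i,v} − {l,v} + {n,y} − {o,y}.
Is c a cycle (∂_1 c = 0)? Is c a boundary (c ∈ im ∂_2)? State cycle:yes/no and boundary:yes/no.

cycle:no boundary:no

n_0=9 n_1=25 n_2=12  [Q]
∂1: piv[ad,af,ai,al,an,ao,av,ay] rk=8  ker:df,di,dl,dn,dv,dy,fl,il,io,iv,iy,lo,lv,ly,nv,ny,oy
∂2: piv[adf,adl,ady,afl,ail,aio,aiy,aly,any,dnv] rk=10  ker:dfl,ily
∂1c = 3·{a} − {d} − {f} + {l} − {n} + {v} − 2·{y}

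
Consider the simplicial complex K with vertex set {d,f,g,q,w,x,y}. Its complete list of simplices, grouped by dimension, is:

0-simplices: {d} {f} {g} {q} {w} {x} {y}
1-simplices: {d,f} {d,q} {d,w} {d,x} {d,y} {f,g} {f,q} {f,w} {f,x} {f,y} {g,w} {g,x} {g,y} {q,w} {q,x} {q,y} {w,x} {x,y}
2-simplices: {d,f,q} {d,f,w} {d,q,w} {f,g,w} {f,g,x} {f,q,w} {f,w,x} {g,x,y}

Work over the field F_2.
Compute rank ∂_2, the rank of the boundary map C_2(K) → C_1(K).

n_0=7 n_1=18 n_2=8  [Z2]
∂1: piv[df,dq,dw,dx,dy,fg] rk=6  ker:fq,fw,fx,fy,gw,gx,gy,qw,qx,qy,wx,xy
∂2: piv[dfq,dfw,dqw,fgw,fgx,fwx,gxy] rk=7  ker:fqw
rk∂_2=7

rank∂_2=7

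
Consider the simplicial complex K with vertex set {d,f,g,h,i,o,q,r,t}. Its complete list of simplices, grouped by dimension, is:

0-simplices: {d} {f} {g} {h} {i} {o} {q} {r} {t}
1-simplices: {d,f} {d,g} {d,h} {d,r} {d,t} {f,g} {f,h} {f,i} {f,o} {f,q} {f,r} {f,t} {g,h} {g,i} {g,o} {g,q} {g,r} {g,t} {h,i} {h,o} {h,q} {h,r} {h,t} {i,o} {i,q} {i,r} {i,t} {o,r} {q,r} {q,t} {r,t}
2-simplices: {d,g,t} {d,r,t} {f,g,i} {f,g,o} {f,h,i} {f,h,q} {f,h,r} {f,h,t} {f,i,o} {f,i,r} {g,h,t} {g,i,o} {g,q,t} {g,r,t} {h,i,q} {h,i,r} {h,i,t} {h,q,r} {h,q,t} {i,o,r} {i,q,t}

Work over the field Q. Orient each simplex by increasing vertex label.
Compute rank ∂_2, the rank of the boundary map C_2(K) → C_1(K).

n_0=9 n_1=31 n_2=21  [Q]
∂1: piv[df,dg,dh,dr,dt,fi,fo,fq] rk=8  ker:fg,fh,fr,ft,gh,gi,go,gq,gr,gt,hi,ho,hq,hr,ht,io,iq,ir,it,or,qr,qt,rt
∂2: piv[dgt,drt,fgi,fgo,fhi,fhq,fhr,fht,fio,fir,ght,gqt,grt,hiq,hit,hqr,hqt,ior] rk=18  ker:gio,hir,iqt
rk∂_2=18

rank∂_2=18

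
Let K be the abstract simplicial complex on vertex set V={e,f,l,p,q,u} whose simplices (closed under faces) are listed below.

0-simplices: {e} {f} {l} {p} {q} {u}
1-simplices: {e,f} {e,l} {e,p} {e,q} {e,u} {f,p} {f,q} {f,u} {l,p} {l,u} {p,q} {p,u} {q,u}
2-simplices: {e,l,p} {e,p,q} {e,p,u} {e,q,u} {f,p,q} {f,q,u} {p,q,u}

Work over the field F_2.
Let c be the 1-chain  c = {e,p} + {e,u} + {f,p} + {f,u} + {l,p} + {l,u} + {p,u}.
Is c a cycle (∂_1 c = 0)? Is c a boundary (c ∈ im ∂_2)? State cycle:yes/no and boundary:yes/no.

cycle:yes boundary:no

n_0=6 n_1=13 n_2=7  [Z2]
∂1: piv[ef,el,ep,eq,eu] rk=5  ker:fp,fq,fu,lp,lu,pq,pu,qu
∂2: piv[elp,epq,epu,equ,fpq,fqu] rk=6  ker:pqu
∂1c = 0
c vs im∂2: residual ≠ 0 ⇒ not boundary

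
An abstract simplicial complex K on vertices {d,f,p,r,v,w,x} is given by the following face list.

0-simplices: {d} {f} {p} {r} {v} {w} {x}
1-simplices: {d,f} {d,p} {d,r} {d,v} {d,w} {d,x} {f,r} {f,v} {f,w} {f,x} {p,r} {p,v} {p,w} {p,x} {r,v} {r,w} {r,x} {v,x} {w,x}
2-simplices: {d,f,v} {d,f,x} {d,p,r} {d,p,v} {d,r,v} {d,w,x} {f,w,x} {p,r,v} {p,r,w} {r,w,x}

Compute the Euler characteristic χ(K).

χ(K)=-2

n_0=7 n_1=19 n_2=10
χ=+7−19+10=-2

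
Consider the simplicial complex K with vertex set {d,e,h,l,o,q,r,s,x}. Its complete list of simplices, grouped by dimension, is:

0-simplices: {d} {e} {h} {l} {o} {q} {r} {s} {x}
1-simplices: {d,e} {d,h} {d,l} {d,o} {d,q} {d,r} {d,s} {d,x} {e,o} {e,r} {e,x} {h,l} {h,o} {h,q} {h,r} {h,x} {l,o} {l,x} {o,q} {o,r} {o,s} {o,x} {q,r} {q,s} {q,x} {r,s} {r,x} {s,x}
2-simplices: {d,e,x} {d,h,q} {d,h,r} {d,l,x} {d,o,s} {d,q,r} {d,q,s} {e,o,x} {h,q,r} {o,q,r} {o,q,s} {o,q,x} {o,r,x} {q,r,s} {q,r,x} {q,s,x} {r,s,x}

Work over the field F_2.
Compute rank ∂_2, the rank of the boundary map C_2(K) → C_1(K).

rank∂_2=14

n_0=9 n_1=28 n_2=17  [Z2]
∂1: piv[de,dh,dl,do,dq,dr,ds,dx] rk=8  ker:eo,er,ex,hl,ho,hq,hr,hx,lo,lx,oq,or,os,ox,qr,qs,qx,rs,rx,sx
∂2: piv[dex,dhq,dhr,dlx,dos,dqr,dqs,eox,oqr,oqs,oqx,orx,qrs,qsx] rk=14  ker:hqr,qrx,rsx
rk∂_2=14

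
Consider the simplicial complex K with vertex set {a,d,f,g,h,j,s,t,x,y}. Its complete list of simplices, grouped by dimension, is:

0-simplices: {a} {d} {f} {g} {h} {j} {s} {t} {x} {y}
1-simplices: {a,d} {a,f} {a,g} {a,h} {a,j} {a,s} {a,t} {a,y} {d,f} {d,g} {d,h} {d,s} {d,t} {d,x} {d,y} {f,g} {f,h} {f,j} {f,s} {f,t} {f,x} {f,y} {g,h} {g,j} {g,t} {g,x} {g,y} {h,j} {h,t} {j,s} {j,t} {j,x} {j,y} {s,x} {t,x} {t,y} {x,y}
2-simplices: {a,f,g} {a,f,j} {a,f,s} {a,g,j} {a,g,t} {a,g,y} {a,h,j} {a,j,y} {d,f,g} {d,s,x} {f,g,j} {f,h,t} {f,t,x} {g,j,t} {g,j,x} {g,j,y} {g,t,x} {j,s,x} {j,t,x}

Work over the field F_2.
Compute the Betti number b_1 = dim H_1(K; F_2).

n_0=10 n_1=37 n_2=19  [Z2]
∂1: piv[ad,af,ag,ah,aj,as,at,ay,dx] rk=9  ker:df,dg,dh,ds,dt,dy,fg,fh,fj,fs,ft,fx,fy,gh,gj,gt,gx,gy,hj,ht,js,jt,jx,jy,sx,tx,ty,xy
∂2: piv[afg,afj,afs,agj,agt,agy,ahj,ajy,dfg,dsx,fht,ftx,gjt,gjx,gtx,jsx] rk=16  ker:fgj,gjy,jtx
b_1=(37−9)−16=12

b_1=12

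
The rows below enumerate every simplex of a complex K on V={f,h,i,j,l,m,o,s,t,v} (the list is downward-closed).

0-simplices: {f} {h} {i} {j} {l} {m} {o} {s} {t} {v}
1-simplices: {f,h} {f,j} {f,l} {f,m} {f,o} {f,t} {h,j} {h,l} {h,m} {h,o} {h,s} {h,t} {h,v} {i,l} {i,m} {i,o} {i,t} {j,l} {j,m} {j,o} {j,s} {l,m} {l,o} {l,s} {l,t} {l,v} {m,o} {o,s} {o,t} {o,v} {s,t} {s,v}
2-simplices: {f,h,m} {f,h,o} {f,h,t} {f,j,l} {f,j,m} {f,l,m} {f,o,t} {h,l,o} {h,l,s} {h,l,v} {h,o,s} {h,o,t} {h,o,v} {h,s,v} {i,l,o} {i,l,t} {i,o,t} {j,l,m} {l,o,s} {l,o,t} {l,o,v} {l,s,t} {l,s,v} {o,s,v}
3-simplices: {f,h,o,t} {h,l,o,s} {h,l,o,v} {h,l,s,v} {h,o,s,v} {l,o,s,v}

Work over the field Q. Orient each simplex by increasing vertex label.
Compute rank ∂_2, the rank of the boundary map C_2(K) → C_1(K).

rank∂_2=17

n_0=10 n_1=32 n_2=24 n_3=6  [Q]
∂1: piv[fh,fj,fl,fm,fo,ft,hs,hv,il] rk=9  ker:hj,hl,hm,ho,ht,im,io,it,jl,jm,jo,js,lm,lo,ls,lt,lv,mo,os,ot,ov,st,sv
∂2: piv[fhm,fho,fht,fjl,fjm,flm,fot,hlo,hls,hlv,hos,hov,hsv,ilo,ilt,iot,lst] rk=17  ker:hot,jlm,los,lot,lov,lsv,osv
∂3: piv[fhot,hlos,hlov,hlsv,hosv] rk=5  ker:losv
rk∂_2=17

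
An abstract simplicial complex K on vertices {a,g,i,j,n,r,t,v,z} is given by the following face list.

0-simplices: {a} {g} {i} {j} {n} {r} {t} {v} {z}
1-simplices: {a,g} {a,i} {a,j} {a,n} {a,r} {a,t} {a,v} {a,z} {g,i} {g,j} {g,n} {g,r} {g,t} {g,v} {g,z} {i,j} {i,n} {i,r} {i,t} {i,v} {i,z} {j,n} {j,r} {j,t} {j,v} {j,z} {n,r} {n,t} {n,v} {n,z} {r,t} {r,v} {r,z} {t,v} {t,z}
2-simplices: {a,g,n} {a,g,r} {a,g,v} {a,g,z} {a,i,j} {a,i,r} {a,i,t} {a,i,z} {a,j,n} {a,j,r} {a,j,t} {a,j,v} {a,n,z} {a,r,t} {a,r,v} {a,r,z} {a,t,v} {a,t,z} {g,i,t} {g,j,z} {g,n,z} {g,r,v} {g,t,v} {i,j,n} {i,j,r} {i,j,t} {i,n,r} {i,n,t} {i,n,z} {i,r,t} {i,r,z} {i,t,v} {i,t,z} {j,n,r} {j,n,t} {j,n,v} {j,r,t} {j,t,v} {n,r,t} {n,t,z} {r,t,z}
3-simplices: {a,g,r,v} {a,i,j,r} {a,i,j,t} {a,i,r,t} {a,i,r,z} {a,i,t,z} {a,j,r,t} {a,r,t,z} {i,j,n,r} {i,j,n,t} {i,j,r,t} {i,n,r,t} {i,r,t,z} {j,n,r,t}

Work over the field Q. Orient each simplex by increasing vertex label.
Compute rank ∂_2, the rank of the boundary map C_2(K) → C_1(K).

n_0=9 n_1=35 n_2=41 n_3=14  [Q]
∂1: piv[ag,ai,aj,an,ar,at,av,az] rk=8  ker:gi,gj,gn,gr,gt,gv,gz,ij,in,ir,it,iv,iz,jn,jr,jt,jv,jz,nr,nt,nv,nz,rt,rv,rz,tv,tz
∂2: piv[agn,agr,agv,agz,aij,air,ait,aiz,ajn,ajr,ajt,ajv,anz,art,arv,arz,atv,atz,git,gjz,gtv,ijn,inr,int,itv,jnv] rk=26  ker:gnz,grv,ijr,ijt,inz,irt,irz,itz,jnr,jnt,jrt,jtv,nrt,ntz,rtz
∂3: piv[agrv,aijr,aijt,airt,airz,aitz,ajrt,artz,ijnr,ijnt,inrt] rk=11  ker:ijrt,irtz,jnrt
rk∂_2=26

rank∂_2=26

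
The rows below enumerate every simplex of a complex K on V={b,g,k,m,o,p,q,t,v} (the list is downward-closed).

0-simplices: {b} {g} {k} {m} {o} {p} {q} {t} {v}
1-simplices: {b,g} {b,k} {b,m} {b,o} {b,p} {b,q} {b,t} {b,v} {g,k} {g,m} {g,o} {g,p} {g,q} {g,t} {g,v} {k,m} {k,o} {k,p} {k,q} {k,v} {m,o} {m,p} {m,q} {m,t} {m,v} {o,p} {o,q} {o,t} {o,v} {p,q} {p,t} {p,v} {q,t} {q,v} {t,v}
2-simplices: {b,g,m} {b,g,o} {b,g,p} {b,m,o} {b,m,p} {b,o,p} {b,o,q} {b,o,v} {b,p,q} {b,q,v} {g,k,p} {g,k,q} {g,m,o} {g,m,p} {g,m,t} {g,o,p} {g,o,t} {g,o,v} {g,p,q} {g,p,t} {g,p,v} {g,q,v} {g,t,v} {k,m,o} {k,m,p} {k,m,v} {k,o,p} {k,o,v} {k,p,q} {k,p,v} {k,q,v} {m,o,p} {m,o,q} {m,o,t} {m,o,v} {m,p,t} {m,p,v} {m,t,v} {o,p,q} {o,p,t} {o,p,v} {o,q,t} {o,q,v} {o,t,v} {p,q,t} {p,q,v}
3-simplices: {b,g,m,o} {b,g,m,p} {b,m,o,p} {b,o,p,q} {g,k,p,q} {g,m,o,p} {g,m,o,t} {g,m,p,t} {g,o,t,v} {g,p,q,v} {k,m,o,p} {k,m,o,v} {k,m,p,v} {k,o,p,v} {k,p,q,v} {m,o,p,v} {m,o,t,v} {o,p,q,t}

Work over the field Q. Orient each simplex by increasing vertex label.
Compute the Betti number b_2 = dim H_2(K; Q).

n_0=9 n_1=35 n_2=46 n_3=18  [Q]
∂1: piv[bg,bk,bm,bo,bp,bq,bt,bv] rk=8  ker:gk,gm,go,gp,gq,gt,gv,km,ko,kp,kq,kv,mo,mp,mq,mt,mv,op,oq,ot,ov,pq,pt,pv,qt,qv,tv
∂2: piv[bgm,bgo,bgp,bmo,bmp,bop,boq,bov,bpq,bqv,gkp,gkq,gmt,got,gov,gpq,gpt,gpv,gtv,kmo,kmp,kmv,kov,moq,oqt] rk=25  ker:gmo,gmp,gop,gqv,kop,kpq,kpv,kqv,mop,mot,mov,mpt,mpv,mtv,opq,opt,opv,oqv,otv,pqt,pqv
∂3: piv[bgmo,bgmp,bmop,bopq,gkpq,gmop,gmot,gmpt,gotv,gpqv,kmop,kmov,kmpv,kopv,kpqv,motv,opqt] rk=17  ker:mopv
b_2=(46−25)−17=4

b_2=4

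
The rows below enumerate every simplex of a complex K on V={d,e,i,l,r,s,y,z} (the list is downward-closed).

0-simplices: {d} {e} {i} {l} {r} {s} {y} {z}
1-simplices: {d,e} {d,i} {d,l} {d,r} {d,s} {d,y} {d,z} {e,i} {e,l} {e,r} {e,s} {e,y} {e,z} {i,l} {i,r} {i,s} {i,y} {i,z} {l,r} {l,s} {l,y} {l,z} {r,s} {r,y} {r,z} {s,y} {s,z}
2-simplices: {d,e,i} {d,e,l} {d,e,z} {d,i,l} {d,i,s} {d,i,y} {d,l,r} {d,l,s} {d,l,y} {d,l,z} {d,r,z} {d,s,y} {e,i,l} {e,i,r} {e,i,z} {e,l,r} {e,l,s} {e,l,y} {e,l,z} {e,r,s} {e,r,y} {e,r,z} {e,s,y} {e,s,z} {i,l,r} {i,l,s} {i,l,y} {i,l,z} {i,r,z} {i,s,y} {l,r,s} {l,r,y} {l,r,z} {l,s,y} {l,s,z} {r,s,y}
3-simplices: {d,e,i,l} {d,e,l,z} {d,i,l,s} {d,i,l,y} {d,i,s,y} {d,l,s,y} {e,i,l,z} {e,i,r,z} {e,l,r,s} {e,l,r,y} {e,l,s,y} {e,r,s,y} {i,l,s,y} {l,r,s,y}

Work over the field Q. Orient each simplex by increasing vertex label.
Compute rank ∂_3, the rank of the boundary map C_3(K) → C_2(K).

rank∂_3=12

n_0=8 n_1=27 n_2=36 n_3=14  [Q]
∂1: piv[de,di,dl,dr,ds,dy,dz] rk=7  ker:ei,el,er,es,ey,ez,il,ir,is,iy,iz,lr,ls,ly,lz,rs,ry,rz,sy,sz
∂2: piv[dei,del,dez,dil,dis,diy,dlr,dls,dly,dlz,drz,dsy,eir,eiz,elr,els,ely,ers,ery,esz] rk=20  ker:eil,elz,erz,esy,ilr,ils,ily,ilz,irz,isy,lrs,lry,lrz,lsy,lsz,rsy
∂3: piv[deil,delz,dils,dily,disy,dlsy,eilz,eirz,elrs,elry,elsy,ersy] rk=12  ker:ilsy,lrsy
rk∂_3=12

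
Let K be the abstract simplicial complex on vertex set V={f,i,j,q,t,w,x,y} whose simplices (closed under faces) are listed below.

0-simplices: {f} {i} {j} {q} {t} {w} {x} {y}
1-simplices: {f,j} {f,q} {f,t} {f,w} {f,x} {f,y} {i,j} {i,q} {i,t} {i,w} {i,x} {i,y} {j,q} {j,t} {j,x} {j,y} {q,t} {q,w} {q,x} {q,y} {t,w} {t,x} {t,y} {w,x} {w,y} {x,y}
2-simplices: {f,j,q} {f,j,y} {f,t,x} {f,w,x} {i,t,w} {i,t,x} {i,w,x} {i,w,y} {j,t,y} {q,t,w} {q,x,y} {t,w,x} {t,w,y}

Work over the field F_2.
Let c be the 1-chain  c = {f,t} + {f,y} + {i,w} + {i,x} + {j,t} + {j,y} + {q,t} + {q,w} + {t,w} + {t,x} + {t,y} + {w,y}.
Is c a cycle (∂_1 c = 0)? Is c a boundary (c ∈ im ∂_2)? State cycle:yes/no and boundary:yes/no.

cycle:yes boundary:no

n_0=8 n_1=26 n_2=13  [Z2]
∂1: piv[fj,fq,ft,fw,fx,fy,ij] rk=7  ker:iq,it,iw,ix,iy,jq,jt,jx,jy,qt,qw,qx,qy,tw,tx,ty,wx,wy,xy
∂2: piv[fjq,fjy,ftx,fwx,itw,itx,iwx,iwy,jty,qtw,qxy,twy] rk=12  ker:twx
∂1c = 0
c vs im∂2: residual ≠ 0 ⇒ not boundary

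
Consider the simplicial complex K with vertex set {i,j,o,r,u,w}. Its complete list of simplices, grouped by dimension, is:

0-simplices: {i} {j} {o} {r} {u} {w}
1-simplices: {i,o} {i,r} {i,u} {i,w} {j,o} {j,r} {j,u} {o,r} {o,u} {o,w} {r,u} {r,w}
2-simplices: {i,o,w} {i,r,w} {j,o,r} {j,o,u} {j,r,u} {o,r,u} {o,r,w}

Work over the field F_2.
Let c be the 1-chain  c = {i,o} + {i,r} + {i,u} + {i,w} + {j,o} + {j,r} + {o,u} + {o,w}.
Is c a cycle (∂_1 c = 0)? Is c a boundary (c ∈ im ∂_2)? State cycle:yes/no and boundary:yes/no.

cycle:yes boundary:no

n_0=6 n_1=12 n_2=7  [Z2]
∂1: piv[io,ir,iu,iw,jo] rk=5  ker:jr,ju,or,ou,ow,ru,rw
∂2: piv[iow,irw,jor,jou,jru,orw] rk=6  ker:oru
∂1c = 0
c vs im∂2: residual ≠ 0 ⇒ not boundary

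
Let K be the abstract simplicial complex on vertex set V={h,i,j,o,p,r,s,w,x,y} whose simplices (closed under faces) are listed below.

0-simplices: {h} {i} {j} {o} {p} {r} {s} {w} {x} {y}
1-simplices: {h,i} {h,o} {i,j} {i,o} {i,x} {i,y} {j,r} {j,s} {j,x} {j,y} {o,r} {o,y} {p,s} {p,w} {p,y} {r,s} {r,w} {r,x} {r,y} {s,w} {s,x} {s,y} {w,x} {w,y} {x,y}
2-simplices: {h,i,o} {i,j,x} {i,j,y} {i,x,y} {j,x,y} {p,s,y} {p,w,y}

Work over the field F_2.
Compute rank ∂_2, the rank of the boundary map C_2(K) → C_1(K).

n_0=10 n_1=25 n_2=7  [Z2]
∂1: piv[hi,ho,ij,ix,iy,jr,js,ps,pw] rk=9  ker:io,jx,jy,or,oy,py,rs,rw,rx,ry,sw,sx,sy,wx,wy,xy
∂2: piv[hio,ijx,ijy,ixy,psy,pwy] rk=6  ker:jxy
rk∂_2=6

rank∂_2=6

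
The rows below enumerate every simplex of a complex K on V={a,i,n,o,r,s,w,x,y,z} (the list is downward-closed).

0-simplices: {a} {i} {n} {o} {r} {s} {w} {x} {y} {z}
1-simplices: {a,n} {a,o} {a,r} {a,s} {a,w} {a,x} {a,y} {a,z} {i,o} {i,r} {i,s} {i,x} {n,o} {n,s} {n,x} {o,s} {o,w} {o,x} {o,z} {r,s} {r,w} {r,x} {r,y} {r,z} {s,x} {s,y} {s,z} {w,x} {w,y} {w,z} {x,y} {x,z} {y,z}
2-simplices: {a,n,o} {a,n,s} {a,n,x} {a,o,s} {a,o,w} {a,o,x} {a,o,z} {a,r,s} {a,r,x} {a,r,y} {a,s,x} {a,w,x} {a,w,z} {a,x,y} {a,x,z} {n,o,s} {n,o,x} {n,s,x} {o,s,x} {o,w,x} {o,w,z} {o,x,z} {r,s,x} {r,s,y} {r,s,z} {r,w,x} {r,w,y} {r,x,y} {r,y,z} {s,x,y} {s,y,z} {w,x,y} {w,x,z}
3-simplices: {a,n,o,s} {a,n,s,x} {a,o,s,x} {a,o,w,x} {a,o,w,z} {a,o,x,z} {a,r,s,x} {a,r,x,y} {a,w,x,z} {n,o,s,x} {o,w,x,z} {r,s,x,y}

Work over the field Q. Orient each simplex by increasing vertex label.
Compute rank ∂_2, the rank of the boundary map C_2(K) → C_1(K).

rank∂_2=20

n_0=10 n_1=33 n_2=33 n_3=12  [Q]
∂1: piv[an,ao,ar,as,aw,ax,ay,az,io] rk=9  ker:ir,is,ix,no,ns,nx,os,ow,ox,oz,rs,rw,rx,ry,rz,sx,sy,sz,wx,wy,wz,xy,xz,yz
∂2: piv[ano,ans,anx,aos,aow,aox,aoz,ars,arx,ary,asx,awx,awz,axy,axz,rsy,rsz,rwx,rwy,ryz] rk=20  ker:nos,nox,nsx,osx,owx,owz,oxz,rsx,rxy,sxy,syz,wxy,wxz
∂3: piv[anos,ansx,aosx,aowx,aowz,aoxz,arsx,arxy,awxz,nosx,rsxy] rk=11  ker:owxz
rk∂_2=20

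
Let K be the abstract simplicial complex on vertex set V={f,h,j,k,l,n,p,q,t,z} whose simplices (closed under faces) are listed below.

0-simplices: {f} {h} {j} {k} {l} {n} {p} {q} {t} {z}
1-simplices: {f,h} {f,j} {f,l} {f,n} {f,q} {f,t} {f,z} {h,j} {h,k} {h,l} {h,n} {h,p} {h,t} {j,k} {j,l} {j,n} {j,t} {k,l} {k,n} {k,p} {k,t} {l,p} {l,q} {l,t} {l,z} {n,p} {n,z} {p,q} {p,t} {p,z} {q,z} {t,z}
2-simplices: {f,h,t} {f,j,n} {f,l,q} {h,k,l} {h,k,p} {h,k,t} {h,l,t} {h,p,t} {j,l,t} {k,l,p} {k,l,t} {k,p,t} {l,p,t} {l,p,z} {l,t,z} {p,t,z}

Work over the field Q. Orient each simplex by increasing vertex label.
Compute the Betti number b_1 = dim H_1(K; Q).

b_1=11

n_0=10 n_1=32 n_2=16  [Q]
∂1: piv[fh,fj,fl,fn,fq,ft,fz,hk,hp] rk=9  ker:hj,hl,hn,ht,jk,jl,jn,jt,kl,kn,kp,kt,lp,lq,lt,lz,np,nz,pq,pt,pz,qz,tz
∂2: piv[fht,fjn,flq,hkl,hkp,hkt,hlt,hpt,jlt,klp,lpz,ltz] rk=12  ker:klt,kpt,lpt,ptz
b_1=(32−9)−12=11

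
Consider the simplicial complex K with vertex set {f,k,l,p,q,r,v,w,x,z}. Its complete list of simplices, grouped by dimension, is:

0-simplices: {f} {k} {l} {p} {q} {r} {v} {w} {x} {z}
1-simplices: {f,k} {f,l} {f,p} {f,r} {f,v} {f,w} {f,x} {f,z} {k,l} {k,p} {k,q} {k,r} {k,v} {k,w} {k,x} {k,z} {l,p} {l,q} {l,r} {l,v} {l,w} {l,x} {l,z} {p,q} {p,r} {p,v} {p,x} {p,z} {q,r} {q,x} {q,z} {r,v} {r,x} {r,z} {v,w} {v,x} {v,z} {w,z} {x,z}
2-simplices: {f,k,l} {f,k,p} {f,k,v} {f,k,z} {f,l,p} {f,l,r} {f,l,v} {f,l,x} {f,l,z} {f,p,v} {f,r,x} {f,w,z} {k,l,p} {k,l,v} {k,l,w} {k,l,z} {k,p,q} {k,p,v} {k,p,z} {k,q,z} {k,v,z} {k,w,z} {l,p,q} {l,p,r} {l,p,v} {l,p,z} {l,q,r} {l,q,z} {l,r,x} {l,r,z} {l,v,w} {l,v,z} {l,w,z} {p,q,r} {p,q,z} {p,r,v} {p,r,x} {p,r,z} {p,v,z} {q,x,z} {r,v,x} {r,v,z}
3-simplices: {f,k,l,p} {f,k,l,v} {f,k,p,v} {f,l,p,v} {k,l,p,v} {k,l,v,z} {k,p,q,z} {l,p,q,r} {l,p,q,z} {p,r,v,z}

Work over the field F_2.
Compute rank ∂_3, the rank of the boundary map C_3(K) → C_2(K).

rank∂_3=9

n_0=10 n_1=39 n_2=42 n_3=10  [Z2]
∂1: piv[fk,fl,fp,fr,fv,fw,fx,fz,kq] rk=9  ker:kl,kp,kr,kv,kw,kx,kz,lp,lq,lr,lv,lw,lx,lz,pq,pr,pv,px,pz,qr,qx,qz,rv,rx,rz,vw,vx,vz,wz,xz
∂2: piv[fkl,fkp,fkv,fkz,flp,flr,flv,flx,flz,fpv,frx,fwz,klw,kpq,kpz,kqz,kvz,kwz,lpq,lpr,lqr,lrz,lvw,prv,prx,qxz,rvx] rk=27  ker:klp,klv,klz,kpv,lpv,lpz,lqz,lrx,lvz,lwz,pqr,pqz,prz,pvz,rvz
∂3: piv[fklp,fklv,fkpv,flpv,klvz,kpqz,lpqr,lpqz,prvz] rk=9  ker:klpv
rk∂_3=9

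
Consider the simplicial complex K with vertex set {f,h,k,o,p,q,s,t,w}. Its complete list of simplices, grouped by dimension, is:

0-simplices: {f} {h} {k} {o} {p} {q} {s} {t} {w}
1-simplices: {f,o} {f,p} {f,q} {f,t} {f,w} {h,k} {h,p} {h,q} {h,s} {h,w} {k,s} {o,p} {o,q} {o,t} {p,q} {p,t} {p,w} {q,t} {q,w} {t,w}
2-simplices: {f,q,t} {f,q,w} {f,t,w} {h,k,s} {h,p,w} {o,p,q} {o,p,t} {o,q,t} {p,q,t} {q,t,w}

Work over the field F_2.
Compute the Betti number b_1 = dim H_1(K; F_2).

b_1=4

n_0=9 n_1=20 n_2=10  [Z2]
∂1: piv[fo,fp,fq,ft,fw,hk,hp,hs] rk=8  ker:hq,hw,ks,op,oq,ot,pq,pt,pw,qt,qw,tw
∂2: piv[fqt,fqw,ftw,hks,hpw,opq,opt,oqt] rk=8  ker:pqt,qtw
b_1=(20−8)−8=4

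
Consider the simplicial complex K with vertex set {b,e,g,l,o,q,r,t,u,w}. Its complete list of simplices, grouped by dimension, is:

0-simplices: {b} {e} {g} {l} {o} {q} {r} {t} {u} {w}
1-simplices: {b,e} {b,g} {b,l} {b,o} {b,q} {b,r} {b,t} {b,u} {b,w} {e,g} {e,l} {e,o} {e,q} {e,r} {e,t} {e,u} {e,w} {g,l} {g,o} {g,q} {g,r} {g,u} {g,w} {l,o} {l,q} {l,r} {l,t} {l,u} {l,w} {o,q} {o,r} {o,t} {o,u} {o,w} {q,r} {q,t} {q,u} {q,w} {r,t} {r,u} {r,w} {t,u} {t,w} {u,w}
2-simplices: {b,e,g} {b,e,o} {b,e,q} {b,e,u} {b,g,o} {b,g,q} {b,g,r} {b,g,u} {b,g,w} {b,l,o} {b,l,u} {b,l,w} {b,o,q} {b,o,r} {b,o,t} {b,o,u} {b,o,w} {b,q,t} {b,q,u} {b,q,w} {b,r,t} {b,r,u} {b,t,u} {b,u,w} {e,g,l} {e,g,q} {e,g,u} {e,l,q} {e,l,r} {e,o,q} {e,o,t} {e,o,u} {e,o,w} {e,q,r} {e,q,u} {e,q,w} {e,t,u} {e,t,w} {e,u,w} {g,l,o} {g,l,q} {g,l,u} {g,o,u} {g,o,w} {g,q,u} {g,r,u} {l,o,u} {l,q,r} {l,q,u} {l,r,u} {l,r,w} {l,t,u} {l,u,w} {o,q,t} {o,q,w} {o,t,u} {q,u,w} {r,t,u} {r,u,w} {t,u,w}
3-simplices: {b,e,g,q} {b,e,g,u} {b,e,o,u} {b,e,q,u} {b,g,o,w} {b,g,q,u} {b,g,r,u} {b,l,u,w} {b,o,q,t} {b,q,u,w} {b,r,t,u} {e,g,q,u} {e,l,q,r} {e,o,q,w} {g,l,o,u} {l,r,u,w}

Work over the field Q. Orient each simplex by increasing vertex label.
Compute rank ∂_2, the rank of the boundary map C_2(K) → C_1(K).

n_0=10 n_1=44 n_2=60 n_3=16  [Q]
∂1: piv[be,bg,bl,bo,bq,br,bt,bu,bw] rk=9  ker:eg,el,eo,eq,er,et,eu,ew,gl,go,gq,gr,gu,gw,lo,lq,lr,lt,lu,lw,oq,or,ot,ou,ow,qr,qt,qu,qw,rt,ru,rw,tu,tw,uw
∂2: piv[beg,beo,beq,beu,bgo,bgq,bgr,bgu,bgw,blo,blu,blw,boq,bor,bot,bou,bow,bqt,bqu,bqw,brt,bru,btu,buw,egl,elq,elr,eot,eow,eqr,etw,glo,lru,lrw,ltu] rk=35  ker:egq,egu,eoq,eou,equ,eqw,etu,euw,glq,glu,gou,gow,gqu,gru,lou,lqr,lqu,luw,oqt,oqw,otu,quw,rtu,ruw,tuw
∂3: piv[begq,begu,beou,bequ,bgow,bgqu,bgru,bluw,boqt,bquw,brtu,elqr,eoqw,glou,lruw] rk=15  ker:egqu
rk∂_2=35

rank∂_2=35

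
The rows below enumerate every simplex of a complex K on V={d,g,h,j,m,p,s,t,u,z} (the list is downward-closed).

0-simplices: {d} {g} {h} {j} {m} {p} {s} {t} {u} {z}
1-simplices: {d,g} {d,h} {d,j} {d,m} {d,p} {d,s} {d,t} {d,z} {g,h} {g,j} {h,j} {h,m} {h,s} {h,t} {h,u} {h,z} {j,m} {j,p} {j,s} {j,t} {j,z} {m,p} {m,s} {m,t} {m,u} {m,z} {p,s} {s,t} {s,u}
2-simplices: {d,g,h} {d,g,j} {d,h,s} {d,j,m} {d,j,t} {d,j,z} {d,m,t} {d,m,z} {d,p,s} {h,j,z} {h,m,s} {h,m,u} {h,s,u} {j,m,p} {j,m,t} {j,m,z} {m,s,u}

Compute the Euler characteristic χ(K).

n_0=10 n_1=29 n_2=17
χ=+10−29+17=-2

χ(K)=-2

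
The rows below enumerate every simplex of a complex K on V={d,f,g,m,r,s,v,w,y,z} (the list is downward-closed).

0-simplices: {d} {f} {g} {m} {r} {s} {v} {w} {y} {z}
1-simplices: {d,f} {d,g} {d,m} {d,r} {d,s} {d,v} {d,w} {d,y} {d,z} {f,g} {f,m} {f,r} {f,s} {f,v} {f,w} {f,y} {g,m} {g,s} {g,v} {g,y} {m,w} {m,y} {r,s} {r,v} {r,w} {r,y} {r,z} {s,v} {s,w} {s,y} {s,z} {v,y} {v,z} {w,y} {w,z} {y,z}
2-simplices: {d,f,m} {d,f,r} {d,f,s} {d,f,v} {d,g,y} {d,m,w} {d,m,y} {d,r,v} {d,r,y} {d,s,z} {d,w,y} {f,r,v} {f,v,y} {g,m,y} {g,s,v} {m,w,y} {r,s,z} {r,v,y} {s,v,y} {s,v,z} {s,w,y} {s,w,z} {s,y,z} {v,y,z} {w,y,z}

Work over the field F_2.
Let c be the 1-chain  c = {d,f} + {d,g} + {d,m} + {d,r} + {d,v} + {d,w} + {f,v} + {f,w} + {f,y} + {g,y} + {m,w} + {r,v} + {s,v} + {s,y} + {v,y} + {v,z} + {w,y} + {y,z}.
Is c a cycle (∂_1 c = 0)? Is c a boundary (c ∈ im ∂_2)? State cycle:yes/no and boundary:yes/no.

n_0=10 n_1=36 n_2=25  [Z2]
∂1: piv[df,dg,dm,dr,ds,dv,dw,dy,dz] rk=9  ker:fg,fm,fr,fs,fv,fw,fy,gm,gs,gv,gy,mw,my,rs,rv,rw,ry,rz,sv,sw,sy,sz,vy,vz,wy,wz,yz
∂2: piv[dfm,dfr,dfs,dfv,dgy,dmw,dmy,drv,dry,dsz,dwy,fvy,gmy,gsv,rsz,rvy,svy,svz,swy,swz,syz] rk=21  ker:frv,mwy,vyz,wyz
∂1c = 0
c vs im∂2: residual ≠ 0 ⇒ not boundary

cycle:yes boundary:no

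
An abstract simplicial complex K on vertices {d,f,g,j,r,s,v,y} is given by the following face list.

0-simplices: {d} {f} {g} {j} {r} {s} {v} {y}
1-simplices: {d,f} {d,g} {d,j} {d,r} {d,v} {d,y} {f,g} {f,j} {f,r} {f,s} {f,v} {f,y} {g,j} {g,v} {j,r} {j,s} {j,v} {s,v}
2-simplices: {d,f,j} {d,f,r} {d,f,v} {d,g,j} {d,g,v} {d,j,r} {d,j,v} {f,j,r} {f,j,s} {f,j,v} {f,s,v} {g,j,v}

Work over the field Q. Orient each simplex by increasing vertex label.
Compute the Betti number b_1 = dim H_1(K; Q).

n_0=8 n_1=18 n_2=12  [Q]
∂1: piv[df,dg,dj,dr,dv,dy,fs] rk=7  ker:fg,fj,fr,fv,fy,gj,gv,jr,js,jv,sv
∂2: piv[dfj,dfr,dfv,dgj,dgv,djr,djv,fjs,fsv] rk=9  ker:fjr,fjv,gjv
b_1=(18−7)−9=2

b_1=2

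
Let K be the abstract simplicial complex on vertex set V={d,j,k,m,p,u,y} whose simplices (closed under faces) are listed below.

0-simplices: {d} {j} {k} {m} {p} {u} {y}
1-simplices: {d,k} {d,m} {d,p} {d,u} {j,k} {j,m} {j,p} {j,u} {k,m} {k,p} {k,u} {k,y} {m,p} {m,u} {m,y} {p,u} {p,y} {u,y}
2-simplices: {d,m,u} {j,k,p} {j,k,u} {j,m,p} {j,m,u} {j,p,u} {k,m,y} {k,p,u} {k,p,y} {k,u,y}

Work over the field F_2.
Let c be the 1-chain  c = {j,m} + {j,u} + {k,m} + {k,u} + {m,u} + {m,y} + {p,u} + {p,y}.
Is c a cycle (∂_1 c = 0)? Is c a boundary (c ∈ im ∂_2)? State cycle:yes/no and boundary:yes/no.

n_0=7 n_1=18 n_2=10  [Z2]
∂1: piv[dk,dm,dp,du,jk,ky] rk=6  ker:jm,jp,ju,km,kp,ku,mp,mu,my,pu,py,uy
∂2: piv[dmu,jkp,jku,jmp,jmu,jpu,kmy,kpy,kuy] rk=9  ker:kpu
∂1c = 0
c vs im∂2: reduces to 0 ⇒ boundary

cycle:yes boundary:yes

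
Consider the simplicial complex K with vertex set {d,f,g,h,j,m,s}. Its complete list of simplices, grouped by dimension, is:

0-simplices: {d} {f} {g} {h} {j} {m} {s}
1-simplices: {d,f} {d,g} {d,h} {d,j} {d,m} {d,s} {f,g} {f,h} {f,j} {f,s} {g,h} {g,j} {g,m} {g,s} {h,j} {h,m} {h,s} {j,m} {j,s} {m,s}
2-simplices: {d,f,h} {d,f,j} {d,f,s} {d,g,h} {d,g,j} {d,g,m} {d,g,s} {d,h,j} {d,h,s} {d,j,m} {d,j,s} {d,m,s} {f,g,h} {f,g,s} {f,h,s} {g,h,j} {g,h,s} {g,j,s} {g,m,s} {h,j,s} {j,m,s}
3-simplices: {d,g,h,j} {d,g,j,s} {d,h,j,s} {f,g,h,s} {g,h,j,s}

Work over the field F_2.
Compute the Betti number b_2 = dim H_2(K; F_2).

b_2=3

n_0=7 n_1=20 n_2=21 n_3=5  [Z2]
∂1: piv[df,dg,dh,dj,dm,ds] rk=6  ker:fg,fh,fj,fs,gh,gj,gm,gs,hj,hm,hs,jm,js,ms
∂2: piv[dfh,dfj,dfs,dgh,dgj,dgm,dgs,dhj,dhs,djm,djs,dms,fgh] rk=13  ker:fgs,fhs,ghj,ghs,gjs,gms,hjs,jms
∂3: piv[dghj,dgjs,dhjs,fghs,ghjs] rk=5
b_2=(21−13)−5=3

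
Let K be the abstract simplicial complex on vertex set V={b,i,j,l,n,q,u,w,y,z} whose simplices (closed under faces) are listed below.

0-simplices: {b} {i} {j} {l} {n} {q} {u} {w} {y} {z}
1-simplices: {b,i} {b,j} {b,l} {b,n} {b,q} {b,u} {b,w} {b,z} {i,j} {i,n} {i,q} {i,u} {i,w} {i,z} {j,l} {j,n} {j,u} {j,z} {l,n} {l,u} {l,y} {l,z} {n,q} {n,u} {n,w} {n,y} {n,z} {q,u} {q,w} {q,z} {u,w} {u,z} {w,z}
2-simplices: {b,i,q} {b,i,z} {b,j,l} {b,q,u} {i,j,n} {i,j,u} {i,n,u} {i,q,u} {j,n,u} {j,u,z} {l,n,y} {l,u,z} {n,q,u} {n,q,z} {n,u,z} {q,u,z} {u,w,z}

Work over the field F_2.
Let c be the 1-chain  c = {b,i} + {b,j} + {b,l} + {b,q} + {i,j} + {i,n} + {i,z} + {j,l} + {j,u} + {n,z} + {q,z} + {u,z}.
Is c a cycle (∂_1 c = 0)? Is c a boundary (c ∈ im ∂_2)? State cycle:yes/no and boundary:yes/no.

cycle:yes boundary:no

n_0=10 n_1=33 n_2=17  [Z2]
∂1: piv[bi,bj,bl,bn,bq,bu,bw,bz,ly] rk=9  ker:ij,in,iq,iu,iw,iz,jl,jn,ju,jz,ln,lu,lz,nq,nu,nw,ny,nz,qu,qw,qz,uw,uz,wz
∂2: piv[biq,biz,bjl,bqu,ijn,iju,inu,iqu,juz,lny,luz,nqu,nqz,nuz,uwz] rk=15  ker:jnu,quz
∂1c = 0
c vs im∂2: residual ≠ 0 ⇒ not boundary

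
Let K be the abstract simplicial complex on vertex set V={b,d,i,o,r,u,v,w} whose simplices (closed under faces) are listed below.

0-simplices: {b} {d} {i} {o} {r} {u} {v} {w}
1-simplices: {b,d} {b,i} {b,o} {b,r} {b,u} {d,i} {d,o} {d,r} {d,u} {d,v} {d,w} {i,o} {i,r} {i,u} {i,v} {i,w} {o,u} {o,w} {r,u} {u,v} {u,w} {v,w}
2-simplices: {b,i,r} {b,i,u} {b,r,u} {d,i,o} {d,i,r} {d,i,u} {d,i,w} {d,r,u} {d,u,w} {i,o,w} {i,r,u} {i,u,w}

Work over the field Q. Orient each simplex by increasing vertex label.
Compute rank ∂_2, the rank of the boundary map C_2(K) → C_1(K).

rank∂_2=9

n_0=8 n_1=22 n_2=12  [Q]
∂1: piv[bd,bi,bo,br,bu,dv,dw] rk=7  ker:di,do,dr,du,io,ir,iu,iv,iw,ou,ow,ru,uv,uw,vw
∂2: piv[bir,biu,bru,dio,dir,diu,diw,duw,iow] rk=9  ker:dru,iru,iuw
rk∂_2=9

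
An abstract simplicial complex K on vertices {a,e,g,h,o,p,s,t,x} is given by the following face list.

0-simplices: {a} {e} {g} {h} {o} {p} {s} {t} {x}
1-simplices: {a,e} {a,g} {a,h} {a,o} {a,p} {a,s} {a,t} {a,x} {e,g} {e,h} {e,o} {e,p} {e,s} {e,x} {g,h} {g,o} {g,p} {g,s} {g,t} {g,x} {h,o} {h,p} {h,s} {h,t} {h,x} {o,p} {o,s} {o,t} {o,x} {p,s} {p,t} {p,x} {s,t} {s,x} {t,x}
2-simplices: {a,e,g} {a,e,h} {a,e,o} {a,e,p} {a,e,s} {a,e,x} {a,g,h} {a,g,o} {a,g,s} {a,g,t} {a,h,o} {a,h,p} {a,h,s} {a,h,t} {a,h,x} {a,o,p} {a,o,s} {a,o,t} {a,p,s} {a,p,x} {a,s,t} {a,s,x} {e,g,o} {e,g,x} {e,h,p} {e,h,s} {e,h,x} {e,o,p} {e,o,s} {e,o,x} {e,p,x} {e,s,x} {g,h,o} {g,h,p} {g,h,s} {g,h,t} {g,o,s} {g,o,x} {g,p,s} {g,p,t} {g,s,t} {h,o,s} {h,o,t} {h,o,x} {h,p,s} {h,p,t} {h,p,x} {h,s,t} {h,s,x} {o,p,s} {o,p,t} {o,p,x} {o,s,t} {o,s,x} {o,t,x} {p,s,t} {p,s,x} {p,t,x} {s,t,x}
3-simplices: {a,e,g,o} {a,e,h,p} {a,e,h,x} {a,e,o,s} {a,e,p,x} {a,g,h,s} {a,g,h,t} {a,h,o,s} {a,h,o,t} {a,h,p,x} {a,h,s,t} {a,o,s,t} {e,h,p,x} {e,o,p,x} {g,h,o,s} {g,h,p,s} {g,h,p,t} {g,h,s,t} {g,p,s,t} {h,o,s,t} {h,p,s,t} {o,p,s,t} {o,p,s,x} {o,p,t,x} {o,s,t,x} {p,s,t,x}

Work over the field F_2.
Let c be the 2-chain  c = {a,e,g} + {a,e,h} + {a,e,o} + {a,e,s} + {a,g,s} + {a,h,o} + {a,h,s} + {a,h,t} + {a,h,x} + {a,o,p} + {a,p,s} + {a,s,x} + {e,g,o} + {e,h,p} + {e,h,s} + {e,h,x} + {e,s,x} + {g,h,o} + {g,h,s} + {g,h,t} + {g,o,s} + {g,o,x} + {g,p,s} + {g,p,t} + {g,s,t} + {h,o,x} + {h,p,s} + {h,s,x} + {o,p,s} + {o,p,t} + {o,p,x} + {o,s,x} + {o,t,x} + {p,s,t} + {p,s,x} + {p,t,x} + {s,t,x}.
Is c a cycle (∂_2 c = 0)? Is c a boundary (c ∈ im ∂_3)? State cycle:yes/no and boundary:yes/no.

cycle:no boundary:no

n_0=9 n_1=35 n_2=59 n_3=26  [Z2]
∂1: piv[ae,ag,ah,ao,ap,as,at,ax] rk=8  ker:eg,eh,eo,ep,es,ex,gh,go,gp,gs,gt,gx,ho,hp,hs,ht,hx,op,os,ot,ox,ps,pt,px,st,sx,tx
∂2: piv[aeg,aeh,aeo,aep,aes,aex,agh,ago,ags,agt,aho,ahp,ahs,aht,ahx,aop,aos,aot,aps,apx,ast,asx,egx,eox,ghp,gpt,otx] rk=27  ker:ego,ehp,ehs,ehx,eop,eos,epx,esx,gho,ghs,ght,gos,gox,gps,gst,hos,hot,hox,hps,hpt,hpx,hst,hsx,ops,opt,opx,ost,osx,pst,psx,ptx,stx
∂3: piv[aego,aehp,aehx,aeos,aepx,aghs,aght,ahos,ahot,ahpx,ahst,aost,eopx,ghos,ghps,ghpt,ghst,gpst,opst,opsx,optx,ostx] rk=22  ker:ehpx,host,hpst,pstx
∂2c = {a,h} + {a,o} + {a,s} + {a,t} + {e,p} + {e,s} + {g,h} + {g,s} + {g,t} + {g,x} + {h,o} + {h,s} + {o,s} + {o,x} + {p,x} + {s,t} + {t,x}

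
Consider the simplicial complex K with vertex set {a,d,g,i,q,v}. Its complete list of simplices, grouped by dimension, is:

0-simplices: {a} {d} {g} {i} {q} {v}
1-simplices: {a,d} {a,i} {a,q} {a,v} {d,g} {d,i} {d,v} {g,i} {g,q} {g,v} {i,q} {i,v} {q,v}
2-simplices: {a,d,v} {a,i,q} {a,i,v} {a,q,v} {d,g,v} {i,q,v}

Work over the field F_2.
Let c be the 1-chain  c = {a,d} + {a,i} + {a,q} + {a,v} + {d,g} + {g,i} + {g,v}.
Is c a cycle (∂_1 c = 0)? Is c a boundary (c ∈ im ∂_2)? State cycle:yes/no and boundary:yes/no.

n_0=6 n_1=13 n_2=6  [Z2]
∂1: piv[ad,ai,aq,av,dg] rk=5  ker:di,dv,gi,gq,gv,iq,iv,qv
∂2: piv[adv,aiq,aiv,aqv,dgv] rk=5  ker:iqv
∂1c = {g} + {q}

cycle:no boundary:no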